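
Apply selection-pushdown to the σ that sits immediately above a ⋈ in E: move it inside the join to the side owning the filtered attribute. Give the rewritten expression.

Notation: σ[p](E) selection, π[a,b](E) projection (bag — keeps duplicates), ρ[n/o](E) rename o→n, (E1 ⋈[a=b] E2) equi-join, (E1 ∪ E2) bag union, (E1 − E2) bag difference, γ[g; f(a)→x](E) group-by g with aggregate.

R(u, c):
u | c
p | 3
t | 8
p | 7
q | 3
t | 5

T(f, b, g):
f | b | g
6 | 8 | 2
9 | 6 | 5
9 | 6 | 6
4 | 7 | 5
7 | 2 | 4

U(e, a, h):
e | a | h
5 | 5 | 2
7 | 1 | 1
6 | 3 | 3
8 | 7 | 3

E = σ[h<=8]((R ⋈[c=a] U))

σ filters on h, owned by the right side.
E' = (R ⋈[c=a] σ[h<=8](U))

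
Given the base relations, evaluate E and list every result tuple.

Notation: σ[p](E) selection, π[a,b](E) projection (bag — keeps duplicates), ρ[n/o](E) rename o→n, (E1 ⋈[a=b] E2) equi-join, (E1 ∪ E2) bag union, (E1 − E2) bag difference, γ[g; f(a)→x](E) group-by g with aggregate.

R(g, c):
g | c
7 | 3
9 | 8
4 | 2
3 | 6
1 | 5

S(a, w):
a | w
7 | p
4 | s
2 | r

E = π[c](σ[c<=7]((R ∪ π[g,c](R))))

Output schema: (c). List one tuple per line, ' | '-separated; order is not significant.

Row counts bottom-up:
  R → 5
  R → 5
  π[g,c](R) → 5
  (R ∪ π[g,c](R)) → 10
  σ[c<=7]((R ∪ π[g,c](R))) → 8
  π[c](σ[c<=7]((R ∪ π[g,c](R)))) → 8

== RESULT ==
c
2
2
3
3
5
5
6
6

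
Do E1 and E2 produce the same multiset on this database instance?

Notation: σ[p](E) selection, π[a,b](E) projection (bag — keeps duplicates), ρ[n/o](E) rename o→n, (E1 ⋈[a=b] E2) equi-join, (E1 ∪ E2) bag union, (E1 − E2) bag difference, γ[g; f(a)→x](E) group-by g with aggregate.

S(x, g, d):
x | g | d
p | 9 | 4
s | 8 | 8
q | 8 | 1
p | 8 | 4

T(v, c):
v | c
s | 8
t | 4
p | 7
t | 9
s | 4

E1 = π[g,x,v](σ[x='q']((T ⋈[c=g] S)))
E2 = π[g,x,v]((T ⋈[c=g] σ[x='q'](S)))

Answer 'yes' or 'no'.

E1 stepwise |·|:
  T → 5
  S → 4
  (T ⋈[c=g] S) → 4
  σ[x='q']((T ⋈[c=g] S)) → 1
  π[g,x,v](σ[x='q']((T ⋈[c=g] S))) → 1
E2 stepwise |·|:
  T → 5
  S → 4
  σ[x='q'](S) → 1
  (T ⋈[c=g] σ[x='q'](S)) → 1
  π[g,x,v]((T ⋈[c=g] σ[x='q'](S))) → 1

E1 and E2 produce the same multiset:
g | x | v
8 | q | s

yes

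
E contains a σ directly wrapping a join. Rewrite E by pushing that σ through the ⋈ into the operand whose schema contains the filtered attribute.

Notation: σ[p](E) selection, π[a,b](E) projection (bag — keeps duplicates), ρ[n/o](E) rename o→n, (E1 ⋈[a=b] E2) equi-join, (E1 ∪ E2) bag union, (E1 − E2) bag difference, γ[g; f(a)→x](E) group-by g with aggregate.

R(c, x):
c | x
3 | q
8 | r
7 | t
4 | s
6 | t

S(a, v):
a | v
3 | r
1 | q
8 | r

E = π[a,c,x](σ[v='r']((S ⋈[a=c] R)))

σ filters on v, owned by the left side.
E' = π[a,c,x]((σ[v='r'](S) ⋈[a=c] R))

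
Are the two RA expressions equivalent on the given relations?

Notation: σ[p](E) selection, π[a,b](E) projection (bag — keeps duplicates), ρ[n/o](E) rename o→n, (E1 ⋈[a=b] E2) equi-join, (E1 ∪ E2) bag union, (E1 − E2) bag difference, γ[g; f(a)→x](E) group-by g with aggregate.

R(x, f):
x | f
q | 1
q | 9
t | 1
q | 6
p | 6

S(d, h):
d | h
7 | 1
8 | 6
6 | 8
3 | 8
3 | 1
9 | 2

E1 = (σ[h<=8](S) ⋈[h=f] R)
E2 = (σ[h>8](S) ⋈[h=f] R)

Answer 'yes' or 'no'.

E1 per-node cardinality:
  S → 6
  σ[h<=8](S) → 6
  R → 5
  (σ[h<=8](S) ⋈[h=f] R) → 6
E2 per-node cardinality:
  S → 6
  σ[h>8](S) → 0
  R → 5
  (σ[h>8](S) ⋈[h=f] R) → 0

E1 result:
d | h | x | f
3 | 1 | q | 1
3 | 1 | t | 1
7 | 1 | q | 1
7 | 1 | t | 1
8 | 6 | p | 6
8 | 6 | q | 6
E2 result:
d | h | x | f
(0 rows)
Witness: (3, 1, 't', 1) appears 1× in E1 but 0× in E2.

no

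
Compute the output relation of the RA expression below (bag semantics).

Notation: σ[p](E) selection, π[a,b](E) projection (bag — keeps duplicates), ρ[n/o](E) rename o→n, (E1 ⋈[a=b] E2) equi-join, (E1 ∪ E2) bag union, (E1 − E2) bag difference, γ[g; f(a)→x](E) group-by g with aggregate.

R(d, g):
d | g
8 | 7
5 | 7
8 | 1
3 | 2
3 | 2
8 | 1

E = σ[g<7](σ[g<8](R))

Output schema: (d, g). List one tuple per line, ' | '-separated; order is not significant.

Per-node cardinality:
  R → 6
  σ[g<8](R) → 6
  σ[g<7](σ[g<8](R)) → 4

== RESULT ==
d | g
3 | 2
3 | 2
8 | 1
8 | 1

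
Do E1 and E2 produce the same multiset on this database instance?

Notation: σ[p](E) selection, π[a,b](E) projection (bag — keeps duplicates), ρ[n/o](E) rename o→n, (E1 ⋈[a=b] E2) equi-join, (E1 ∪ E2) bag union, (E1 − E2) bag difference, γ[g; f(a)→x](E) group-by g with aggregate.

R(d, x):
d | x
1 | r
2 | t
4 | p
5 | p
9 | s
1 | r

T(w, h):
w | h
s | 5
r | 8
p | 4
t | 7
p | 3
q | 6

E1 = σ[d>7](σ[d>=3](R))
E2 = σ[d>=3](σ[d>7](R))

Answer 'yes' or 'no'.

E1 row counts bottom-up:
  R → 6
  σ[d>=3](R) → 3
  σ[d>7](σ[d>=3](R)) → 1
E2 row counts bottom-up:
  R → 6
  σ[d>7](R) → 1
  σ[d>=3](σ[d>7](R)) → 1

E1 and E2 produce the same multiset:
d | x
9 | s

yes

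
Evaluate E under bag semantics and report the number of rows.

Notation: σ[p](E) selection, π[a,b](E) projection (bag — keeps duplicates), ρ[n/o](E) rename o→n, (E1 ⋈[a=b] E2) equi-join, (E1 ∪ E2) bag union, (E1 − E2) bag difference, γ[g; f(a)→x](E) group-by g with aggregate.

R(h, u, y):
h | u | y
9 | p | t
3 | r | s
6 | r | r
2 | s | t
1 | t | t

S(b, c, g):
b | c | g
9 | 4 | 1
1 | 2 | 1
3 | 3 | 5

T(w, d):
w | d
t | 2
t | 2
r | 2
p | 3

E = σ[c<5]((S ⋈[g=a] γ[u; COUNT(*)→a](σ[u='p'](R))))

Subexpression sizes:
  S → 3
  R → 5
  σ[u='p'](R) → 1
  γ[u; COUNT(*)→a](σ[u='p'](R)) → 1
  (S ⋈[g=a] γ[u; COUNT(*)→a](σ[u='p'](R))) → 2
  σ[c<5]((S ⋈[g=a] γ[u; COUNT(*)→a](σ[u='p'](R)))) → 2

|E| = 2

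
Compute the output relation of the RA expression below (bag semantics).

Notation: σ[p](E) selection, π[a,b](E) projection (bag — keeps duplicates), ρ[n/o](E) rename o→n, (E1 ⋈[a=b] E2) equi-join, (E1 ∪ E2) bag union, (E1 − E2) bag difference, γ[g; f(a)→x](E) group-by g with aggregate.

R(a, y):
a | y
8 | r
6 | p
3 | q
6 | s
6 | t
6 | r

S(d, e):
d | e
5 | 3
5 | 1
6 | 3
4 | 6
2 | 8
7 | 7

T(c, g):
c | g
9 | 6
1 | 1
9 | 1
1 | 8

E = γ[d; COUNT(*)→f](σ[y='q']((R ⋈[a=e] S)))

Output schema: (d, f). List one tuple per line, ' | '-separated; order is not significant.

Per-node cardinality:
  R → 6
  S → 6
  (R ⋈[a=e] S) → 7
  σ[y='q']((R ⋈[a=e] S)) → 2
  γ[d; COUNT(*)→f](σ[y='q']((R ⋈[a=e] S))) → 2

== RESULT ==
d | f
5 | 1
6 | 1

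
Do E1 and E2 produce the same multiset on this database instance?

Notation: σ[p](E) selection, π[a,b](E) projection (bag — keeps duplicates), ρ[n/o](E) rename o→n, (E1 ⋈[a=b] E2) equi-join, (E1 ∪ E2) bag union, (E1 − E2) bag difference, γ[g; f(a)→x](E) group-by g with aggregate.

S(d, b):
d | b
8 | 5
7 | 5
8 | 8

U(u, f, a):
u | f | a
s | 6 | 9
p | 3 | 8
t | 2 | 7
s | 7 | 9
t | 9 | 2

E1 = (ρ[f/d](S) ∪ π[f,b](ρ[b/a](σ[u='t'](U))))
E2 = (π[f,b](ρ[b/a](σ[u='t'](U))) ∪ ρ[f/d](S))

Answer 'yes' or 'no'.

E1 per-node cardinality:
  S → 3
  ρ[f/d](S) → 3
  U → 5
  σ[u='t'](U) → 2
  ρ[b/a](σ[u='t'](U)) → 2
  π[f,b](ρ[b/a](σ[u='t'](U))) → 2
  (ρ[f/d](S) ∪ π[f,b](ρ[b/a](σ[u='t'](U)))) → 5
E2 per-node cardinality:
  U → 5
  σ[u='t'](U) → 2
  ρ[b/a](σ[u='t'](U)) → 2
  π[f,b](ρ[b/a](σ[u='t'](U))) → 2
  S → 3
  ρ[f/d](S) → 3
  (π[f,b](ρ[b/a](σ[u='t'](U))) ∪ ρ[f/d](S)) → 5

E1 and E2 produce the same multiset:
f | b
2 | 7
7 | 5
8 | 5
8 | 8
9 | 2

yes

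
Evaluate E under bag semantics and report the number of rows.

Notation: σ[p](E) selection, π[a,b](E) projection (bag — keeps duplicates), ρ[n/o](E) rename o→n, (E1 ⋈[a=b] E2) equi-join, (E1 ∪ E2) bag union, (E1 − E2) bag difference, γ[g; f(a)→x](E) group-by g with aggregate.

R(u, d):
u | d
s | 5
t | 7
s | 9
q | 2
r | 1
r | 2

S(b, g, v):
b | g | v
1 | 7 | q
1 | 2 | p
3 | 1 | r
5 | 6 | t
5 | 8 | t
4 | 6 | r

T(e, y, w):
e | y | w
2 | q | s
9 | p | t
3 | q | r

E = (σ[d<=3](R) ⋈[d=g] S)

Row counts bottom-up:
  R → 6
  σ[d<=3](R) → 3
  S → 6
  (σ[d<=3](R) ⋈[d=g] S) → 3

|E| = 3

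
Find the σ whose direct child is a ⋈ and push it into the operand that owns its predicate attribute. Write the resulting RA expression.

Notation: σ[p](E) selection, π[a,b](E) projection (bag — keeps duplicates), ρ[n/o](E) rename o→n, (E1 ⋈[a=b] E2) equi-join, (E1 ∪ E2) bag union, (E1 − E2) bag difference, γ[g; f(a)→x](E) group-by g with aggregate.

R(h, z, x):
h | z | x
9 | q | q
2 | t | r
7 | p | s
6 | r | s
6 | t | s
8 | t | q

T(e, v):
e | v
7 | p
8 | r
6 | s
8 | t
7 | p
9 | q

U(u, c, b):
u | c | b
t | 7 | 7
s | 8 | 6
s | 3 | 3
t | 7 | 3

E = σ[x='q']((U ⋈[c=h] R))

σ filters on x, owned by the right side.
E' = (U ⋈[c=h] σ[x='q'](R))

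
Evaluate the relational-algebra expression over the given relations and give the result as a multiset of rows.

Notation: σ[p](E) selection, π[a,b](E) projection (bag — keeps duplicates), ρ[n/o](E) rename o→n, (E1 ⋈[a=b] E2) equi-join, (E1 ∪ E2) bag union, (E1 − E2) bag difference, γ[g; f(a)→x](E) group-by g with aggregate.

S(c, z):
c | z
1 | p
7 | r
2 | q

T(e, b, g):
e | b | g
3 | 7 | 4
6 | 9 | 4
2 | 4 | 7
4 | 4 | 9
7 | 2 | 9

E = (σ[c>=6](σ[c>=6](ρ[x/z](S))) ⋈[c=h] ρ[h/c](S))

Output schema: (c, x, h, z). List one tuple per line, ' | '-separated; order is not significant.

Subexpression sizes:
  S → 3
  ρ[x/z](S) → 3
  σ[c>=6](ρ[x/z](S)) → 1
  σ[c>=6](σ[c>=6](ρ[x/z](S))) → 1
  S → 3
  ρ[h/c](S) → 3
  (σ[c>=6](σ[c>=6](ρ[x/z](S))) ⋈[c=h] ρ[h/c](S)) → 1

== RESULT ==
c | x | h | z
7 | r | 7 | r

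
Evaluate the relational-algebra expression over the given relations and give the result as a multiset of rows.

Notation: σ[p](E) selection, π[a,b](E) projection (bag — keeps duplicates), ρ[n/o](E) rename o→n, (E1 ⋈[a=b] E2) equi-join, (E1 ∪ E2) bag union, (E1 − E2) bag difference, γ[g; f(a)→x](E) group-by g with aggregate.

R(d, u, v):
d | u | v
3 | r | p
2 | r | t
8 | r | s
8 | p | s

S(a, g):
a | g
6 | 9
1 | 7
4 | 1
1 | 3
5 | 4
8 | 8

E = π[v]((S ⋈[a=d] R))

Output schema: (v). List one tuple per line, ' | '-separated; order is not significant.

Per-node cardinality:
  S → 6
  R → 4
  (S ⋈[a=d] R) → 2
  π[v]((S ⋈[a=d] R)) → 2

== RESULT ==
v
s
s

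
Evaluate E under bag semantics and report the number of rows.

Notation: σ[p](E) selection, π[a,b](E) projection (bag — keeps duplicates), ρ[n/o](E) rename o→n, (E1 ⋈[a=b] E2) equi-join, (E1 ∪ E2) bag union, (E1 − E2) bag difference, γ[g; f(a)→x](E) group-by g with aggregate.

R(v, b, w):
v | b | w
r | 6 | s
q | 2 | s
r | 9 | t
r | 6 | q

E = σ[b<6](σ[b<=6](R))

Row counts bottom-up:
  R → 4
  σ[b<=6](R) → 3
  σ[b<6](σ[b<=6](R)) → 1

|E| = 1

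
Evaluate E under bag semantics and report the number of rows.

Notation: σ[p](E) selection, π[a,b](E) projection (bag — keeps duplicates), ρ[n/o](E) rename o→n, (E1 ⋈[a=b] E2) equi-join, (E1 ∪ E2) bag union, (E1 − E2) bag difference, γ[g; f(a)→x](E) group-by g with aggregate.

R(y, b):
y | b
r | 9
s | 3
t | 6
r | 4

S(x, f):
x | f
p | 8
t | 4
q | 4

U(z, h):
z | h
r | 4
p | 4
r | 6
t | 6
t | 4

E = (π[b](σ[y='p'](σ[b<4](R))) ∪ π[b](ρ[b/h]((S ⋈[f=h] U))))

Subexpression sizes:
  R → 4
  σ[b<4](R) → 1
  σ[y='p'](σ[b<4](R)) → 0
  π[b](σ[y='p'](σ[b<4](R))) → 0
  S → 3
  U → 5
  (S ⋈[f=h] U) → 6
  ρ[b/h]((S ⋈[f=h] U)) → 6
  π[b](ρ[b/h]((S ⋈[f=h] U))) → 6
  (π[b](σ[y='p'](σ[b<4](R))) ∪ π[b](ρ[b/h]((S ⋈[f=h] U)))) → 6

|E| = 6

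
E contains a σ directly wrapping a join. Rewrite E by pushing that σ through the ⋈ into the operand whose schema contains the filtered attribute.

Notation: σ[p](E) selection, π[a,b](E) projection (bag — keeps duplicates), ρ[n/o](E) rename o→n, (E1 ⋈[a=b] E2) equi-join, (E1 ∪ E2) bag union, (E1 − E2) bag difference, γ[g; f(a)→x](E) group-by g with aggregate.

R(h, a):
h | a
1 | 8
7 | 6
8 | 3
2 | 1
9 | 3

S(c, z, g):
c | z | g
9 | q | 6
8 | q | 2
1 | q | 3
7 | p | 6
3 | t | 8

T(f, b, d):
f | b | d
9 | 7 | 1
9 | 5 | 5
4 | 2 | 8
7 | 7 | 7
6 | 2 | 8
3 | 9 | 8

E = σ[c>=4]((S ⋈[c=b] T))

σ filters on c, owned by the left side.
E' = (σ[c>=4](S) ⋈[c=b] T)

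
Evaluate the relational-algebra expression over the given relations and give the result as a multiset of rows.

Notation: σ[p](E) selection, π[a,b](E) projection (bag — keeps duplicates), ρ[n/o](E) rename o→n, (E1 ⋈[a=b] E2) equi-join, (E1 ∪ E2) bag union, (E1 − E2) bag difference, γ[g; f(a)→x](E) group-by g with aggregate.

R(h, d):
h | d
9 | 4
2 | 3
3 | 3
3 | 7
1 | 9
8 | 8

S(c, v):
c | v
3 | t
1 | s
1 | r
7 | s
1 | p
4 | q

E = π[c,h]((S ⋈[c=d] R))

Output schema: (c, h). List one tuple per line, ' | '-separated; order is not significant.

Row counts bottom-up:
  S → 6
  R → 6
  (S ⋈[c=d] R) → 4
  π[c,h]((S ⋈[c=d] R)) → 4

== RESULT ==
c | h
3 | 2
3 | 3
4 | 9
7 | 3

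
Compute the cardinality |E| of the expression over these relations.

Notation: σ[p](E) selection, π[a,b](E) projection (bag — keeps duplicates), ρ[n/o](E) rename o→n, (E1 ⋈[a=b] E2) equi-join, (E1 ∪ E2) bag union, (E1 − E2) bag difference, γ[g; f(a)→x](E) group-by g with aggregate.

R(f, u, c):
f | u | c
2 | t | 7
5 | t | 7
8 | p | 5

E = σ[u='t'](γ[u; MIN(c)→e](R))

Per-node cardinality:
  R → 3
  γ[u; MIN(c)→e](R) → 2
  σ[u='t'](γ[u; MIN(c)→e](R)) → 1

|E| = 1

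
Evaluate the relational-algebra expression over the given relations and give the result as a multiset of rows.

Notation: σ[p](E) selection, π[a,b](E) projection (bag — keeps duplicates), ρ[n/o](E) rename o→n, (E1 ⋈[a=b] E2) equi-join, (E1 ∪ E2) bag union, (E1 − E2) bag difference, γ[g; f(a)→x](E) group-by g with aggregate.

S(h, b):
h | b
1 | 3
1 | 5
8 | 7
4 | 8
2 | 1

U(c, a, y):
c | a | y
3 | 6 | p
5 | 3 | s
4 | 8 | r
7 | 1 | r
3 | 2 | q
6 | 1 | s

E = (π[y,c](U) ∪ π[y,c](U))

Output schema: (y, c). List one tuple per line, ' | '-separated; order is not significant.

Stepwise |·|:
  U → 6
  π[y,c](U) → 6
  U → 6
  π[y,c](U) → 6
  (π[y,c](U) ∪ π[y,c](U)) → 12

== RESULT ==
y | c
p | 3
p | 3
q | 3
q | 3
r | 4
r | 4
r | 7
r | 7
s | 5
s | 5
s | 6
s | 6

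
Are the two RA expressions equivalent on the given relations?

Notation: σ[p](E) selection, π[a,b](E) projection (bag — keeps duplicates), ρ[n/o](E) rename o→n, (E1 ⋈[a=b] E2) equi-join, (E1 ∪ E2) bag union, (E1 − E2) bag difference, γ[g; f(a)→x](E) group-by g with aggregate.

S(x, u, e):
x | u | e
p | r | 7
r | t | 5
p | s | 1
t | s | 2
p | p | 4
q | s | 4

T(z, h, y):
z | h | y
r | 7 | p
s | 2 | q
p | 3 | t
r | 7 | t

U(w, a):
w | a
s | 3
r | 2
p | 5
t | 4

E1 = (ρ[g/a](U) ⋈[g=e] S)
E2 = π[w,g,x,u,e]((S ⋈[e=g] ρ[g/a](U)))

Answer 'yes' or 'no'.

E1 stepwise |·|:
  U → 4
  ρ[g/a](U) → 4
  S → 6
  (ρ[g/a](U) ⋈[g=e] S) → 4
E2 stepwise |·|:
  S → 6
  U → 4
  ρ[g/a](U) → 4
  (S ⋈[e=g] ρ[g/a](U)) → 4
  π[w,g,x,u,e]((S ⋈[e=g] ρ[g/a](U))) → 4

E1 and E2 produce the same multiset:
w | g | x | u | e
p | 5 | r | t | 5
r | 2 | t | s | 2
t | 4 | p | p | 4
t | 4 | q | s | 4

yes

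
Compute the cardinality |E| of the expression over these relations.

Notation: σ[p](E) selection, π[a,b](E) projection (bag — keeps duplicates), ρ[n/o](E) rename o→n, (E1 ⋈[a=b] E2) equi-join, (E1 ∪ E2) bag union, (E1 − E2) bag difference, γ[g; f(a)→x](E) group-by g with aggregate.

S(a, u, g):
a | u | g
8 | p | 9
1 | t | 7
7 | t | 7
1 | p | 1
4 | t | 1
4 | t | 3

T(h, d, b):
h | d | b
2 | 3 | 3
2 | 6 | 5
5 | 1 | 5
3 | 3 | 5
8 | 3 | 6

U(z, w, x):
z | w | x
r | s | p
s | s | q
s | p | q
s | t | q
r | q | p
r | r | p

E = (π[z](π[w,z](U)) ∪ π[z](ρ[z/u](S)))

Stepwise |·|:
  U → 6
  π[w,z](U) → 6
  π[z](π[w,z](U)) → 6
  S → 6
  ρ[z/u](S) → 6
  π[z](ρ[z/u](S)) → 6
  (π[z](π[w,z](U)) ∪ π[z](ρ[z/u](S))) → 12

|E| = 12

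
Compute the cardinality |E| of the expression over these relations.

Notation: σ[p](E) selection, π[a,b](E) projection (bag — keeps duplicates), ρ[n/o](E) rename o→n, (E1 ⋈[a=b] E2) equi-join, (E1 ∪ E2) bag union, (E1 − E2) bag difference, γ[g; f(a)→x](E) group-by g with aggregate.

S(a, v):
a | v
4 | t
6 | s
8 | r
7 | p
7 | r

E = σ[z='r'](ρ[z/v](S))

Row counts bottom-up:
  S → 5
  ρ[z/v](S) → 5
  σ[z='r'](ρ[z/v](S)) → 2

|E| = 2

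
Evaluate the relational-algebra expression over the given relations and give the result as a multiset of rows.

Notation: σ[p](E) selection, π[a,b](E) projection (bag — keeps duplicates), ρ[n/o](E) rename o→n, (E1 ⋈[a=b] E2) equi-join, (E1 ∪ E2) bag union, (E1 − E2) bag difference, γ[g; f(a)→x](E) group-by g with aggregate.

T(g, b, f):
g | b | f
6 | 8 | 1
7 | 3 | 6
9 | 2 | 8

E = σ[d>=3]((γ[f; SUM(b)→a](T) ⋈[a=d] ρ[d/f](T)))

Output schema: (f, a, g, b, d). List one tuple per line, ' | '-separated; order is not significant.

Row counts bottom-up:
  T → 3
  γ[f; SUM(b)→a](T) → 3
  T → 3
  ρ[d/f](T) → 3
  (γ[f; SUM(b)→a](T) ⋈[a=d] ρ[d/f](T)) → 1
  σ[d>=3]((γ[f; SUM(b)→a](T) ⋈[a=d] ρ[d/f](T))) → 1

== RESULT ==
f | a | g | b | d
1 | 8 | 9 | 2 | 8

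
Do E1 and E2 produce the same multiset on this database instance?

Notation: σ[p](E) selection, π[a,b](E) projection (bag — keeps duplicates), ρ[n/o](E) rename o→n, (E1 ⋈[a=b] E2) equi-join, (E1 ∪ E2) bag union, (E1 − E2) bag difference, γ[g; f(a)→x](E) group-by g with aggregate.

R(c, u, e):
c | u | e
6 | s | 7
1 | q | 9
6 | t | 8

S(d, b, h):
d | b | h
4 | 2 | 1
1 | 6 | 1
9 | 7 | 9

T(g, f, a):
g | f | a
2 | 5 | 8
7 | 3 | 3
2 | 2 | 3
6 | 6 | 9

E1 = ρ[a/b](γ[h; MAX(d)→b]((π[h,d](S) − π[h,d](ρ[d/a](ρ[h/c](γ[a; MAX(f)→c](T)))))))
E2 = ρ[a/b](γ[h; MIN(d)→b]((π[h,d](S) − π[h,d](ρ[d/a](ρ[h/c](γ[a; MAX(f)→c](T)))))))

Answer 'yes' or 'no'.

E1 stepwise |·|:
  S → 3
  π[h,d](S) → 3
  T → 4
  γ[a; MAX(f)→c](T) → 3
  ρ[h/c](γ[a; MAX(f)→c](T)) → 3
  ρ[d/a](ρ[h/c](γ[a; MAX(f)→c](T))) → 3
  π[h,d](ρ[d/a](ρ[h/c](γ[a; MAX(f)→c](T)))) → 3
  (π[h,d](S) − π[h,d](ρ[d/a](ρ[h/c](γ[a; MAX(f)→c](T))))) → 3
  γ[h; MAX(d)→b]((π[h,d](S) − π[h,d](ρ[d/a](ρ[h/c](γ[a; MAX(f)→c](T)))))) → 2
  ρ[a/b](γ[h; MAX(d)→b]((π[h,d](S) − π[h,d](ρ[d/a](ρ[h/c](γ[a; MAX(f)→c](T))))))) → 2
E2 stepwise |·|:
  S → 3
  π[h,d](S) → 3
  T → 4
  γ[a; MAX(f)→c](T) → 3
  ρ[h/c](γ[a; MAX(f)→c](T)) → 3
  ρ[d/a](ρ[h/c](γ[a; MAX(f)→c](T))) → 3
  π[h,d](ρ[d/a](ρ[h/c](γ[a; MAX(f)→c](T)))) → 3
  (π[h,d](S) − π[h,d](ρ[d/a](ρ[h/c](γ[a; MAX(f)→c](T))))) → 3
  γ[h; MIN(d)→b]((π[h,d](S) − π[h,d](ρ[d/a](ρ[h/c](γ[a; MAX(f)→c](T)))))) → 2
  ρ[a/b](γ[h; MIN(d)→b]((π[h,d](S) − π[h,d](ρ[d/a](ρ[h/c](γ[a; MAX(f)→c](T))))))) → 2

E1 result:
h | a
1 | 4
9 | 9
E2 result:
h | a
1 | 1
9 | 9
Witness: (1, 1) appears 0× in E1 but 1× in E2.

no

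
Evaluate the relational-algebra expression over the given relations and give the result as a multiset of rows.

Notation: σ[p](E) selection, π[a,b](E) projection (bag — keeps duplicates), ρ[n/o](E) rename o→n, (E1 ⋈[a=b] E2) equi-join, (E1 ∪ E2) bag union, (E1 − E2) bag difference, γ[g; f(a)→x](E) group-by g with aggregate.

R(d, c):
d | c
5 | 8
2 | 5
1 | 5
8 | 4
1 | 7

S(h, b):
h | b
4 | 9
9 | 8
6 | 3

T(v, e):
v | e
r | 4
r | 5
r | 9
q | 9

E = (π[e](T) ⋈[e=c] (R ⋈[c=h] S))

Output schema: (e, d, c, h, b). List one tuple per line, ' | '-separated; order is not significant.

Stepwise |·|:
  T → 4
  π[e](T) → 4
  R → 5
  S → 3
  (R ⋈[c=h] S) → 1
  (π[e](T) ⋈[e=c] (R ⋈[c=h] S)) → 1

== RESULT ==
e | d | c | h | b
4 | 8 | 4 | 4 | 9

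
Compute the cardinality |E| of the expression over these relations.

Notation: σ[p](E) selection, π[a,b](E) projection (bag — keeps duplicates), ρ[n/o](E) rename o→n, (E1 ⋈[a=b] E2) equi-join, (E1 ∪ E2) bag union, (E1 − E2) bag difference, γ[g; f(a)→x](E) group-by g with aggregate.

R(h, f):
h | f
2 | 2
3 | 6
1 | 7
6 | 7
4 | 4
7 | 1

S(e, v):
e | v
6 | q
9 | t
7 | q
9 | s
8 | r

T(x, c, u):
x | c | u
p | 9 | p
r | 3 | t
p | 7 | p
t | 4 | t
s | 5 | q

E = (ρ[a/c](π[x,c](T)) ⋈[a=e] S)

Row counts bottom-up:
  T → 5
  π[x,c](T) → 5
  ρ[a/c](π[x,c](T)) → 5
  S → 5
  (ρ[a/c](π[x,c](T)) ⋈[a=e] S) → 3

|E| = 3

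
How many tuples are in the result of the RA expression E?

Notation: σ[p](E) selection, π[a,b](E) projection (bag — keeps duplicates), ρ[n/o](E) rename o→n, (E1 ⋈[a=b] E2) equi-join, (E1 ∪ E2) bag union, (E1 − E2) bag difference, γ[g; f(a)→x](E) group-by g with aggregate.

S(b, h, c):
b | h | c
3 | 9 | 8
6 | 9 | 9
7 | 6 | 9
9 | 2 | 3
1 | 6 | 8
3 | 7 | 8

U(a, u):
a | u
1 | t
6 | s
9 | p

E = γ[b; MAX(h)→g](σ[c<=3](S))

Per-node cardinality:
  S → 6
  σ[c<=3](S) → 1
  γ[b; MAX(h)→g](σ[c<=3](S)) → 1

|E| = 1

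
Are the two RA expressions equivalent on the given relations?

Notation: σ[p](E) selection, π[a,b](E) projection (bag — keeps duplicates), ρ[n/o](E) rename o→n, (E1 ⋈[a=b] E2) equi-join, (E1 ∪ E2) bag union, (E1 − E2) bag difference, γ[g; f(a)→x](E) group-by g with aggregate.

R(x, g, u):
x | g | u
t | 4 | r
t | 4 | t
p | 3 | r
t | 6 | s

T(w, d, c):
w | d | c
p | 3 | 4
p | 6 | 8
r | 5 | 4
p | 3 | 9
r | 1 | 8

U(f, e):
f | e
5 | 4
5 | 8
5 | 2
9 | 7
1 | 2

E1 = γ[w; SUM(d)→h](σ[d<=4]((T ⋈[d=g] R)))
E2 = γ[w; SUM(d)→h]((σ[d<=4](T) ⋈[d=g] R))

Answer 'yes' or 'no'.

E1 stepwise |·|:
  T → 5
  R → 4
  (T ⋈[d=g] R) → 3
  σ[d<=4]((T ⋈[d=g] R)) → 2
  γ[w; SUM(d)→h](σ[d<=4]((T ⋈[d=g] R))) → 1
E2 stepwise |·|:
  T → 5
  σ[d<=4](T) → 3
  R → 4
  (σ[d<=4](T) ⋈[d=g] R) → 2
  γ[w; SUM(d)→h]((σ[d<=4](T) ⋈[d=g] R)) → 1

E1 and E2 produce the same multiset:
w | h
p | 6

yes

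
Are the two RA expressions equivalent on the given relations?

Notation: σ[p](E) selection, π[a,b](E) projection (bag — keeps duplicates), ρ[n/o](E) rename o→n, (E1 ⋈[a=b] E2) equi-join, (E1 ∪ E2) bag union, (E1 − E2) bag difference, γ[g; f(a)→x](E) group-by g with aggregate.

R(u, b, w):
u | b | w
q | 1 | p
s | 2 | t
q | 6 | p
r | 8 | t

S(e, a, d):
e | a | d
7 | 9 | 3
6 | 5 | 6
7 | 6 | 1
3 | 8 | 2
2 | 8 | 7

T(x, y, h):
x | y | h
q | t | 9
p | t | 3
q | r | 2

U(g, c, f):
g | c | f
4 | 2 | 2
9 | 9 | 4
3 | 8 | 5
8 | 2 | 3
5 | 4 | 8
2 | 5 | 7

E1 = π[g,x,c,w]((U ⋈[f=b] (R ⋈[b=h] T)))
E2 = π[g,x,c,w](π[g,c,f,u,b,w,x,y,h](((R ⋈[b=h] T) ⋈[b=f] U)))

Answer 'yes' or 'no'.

E1 stepwise |·|:
  U → 6
  R → 4
  T → 3
  (R ⋈[b=h] T) → 1
  (U ⋈[f=b] (R ⋈[b=h] T)) → 1
  π[g,x,c,w]((U ⋈[f=b] (R ⋈[b=h] T))) → 1
E2 stepwise |·|:
  R → 4
  T → 3
  (R ⋈[b=h] T) → 1
  U → 6
  ((R ⋈[b=h] T) ⋈[b=f] U) → 1
  π[g,c,f,u,b,w,x,y,h](((R ⋈[b=h] T) ⋈[b=f] U)) → 1
  π[g,x,c,w](π[g,c,f,u,b,w,x,y,h](((R ⋈[b=h] T) ⋈[b=f] U))) → 1

E1 and E2 produce the same multiset:
g | x | c | w
4 | q | 2 | t

yes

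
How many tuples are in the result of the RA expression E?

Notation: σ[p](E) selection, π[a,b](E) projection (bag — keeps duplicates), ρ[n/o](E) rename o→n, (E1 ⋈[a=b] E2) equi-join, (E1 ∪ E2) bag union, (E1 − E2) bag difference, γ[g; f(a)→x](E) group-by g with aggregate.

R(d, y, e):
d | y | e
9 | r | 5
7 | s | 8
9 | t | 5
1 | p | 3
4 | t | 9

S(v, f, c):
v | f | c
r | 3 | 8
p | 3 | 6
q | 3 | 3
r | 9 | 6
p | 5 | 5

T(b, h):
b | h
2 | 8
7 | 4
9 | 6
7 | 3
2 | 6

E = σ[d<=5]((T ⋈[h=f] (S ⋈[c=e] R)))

Per-node cardinality:
  T → 5
  S → 5
  R → 5
  (S ⋈[c=e] R) → 4
  (T ⋈[h=f] (S ⋈[c=e] R)) → 2
  σ[d<=5]((T ⋈[h=f] (S ⋈[c=e] R))) → 1

|E| = 1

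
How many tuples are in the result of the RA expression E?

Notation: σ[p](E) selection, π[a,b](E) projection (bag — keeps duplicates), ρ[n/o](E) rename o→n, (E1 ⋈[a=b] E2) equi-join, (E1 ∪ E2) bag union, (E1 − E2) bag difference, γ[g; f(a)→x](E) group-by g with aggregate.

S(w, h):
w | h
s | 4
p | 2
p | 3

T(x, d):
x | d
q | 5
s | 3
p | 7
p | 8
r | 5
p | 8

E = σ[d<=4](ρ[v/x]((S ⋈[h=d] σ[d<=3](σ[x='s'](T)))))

Subexpression sizes:
  S → 3
  T → 6
  σ[x='s'](T) → 1
  σ[d<=3](σ[x='s'](T)) → 1
  (S ⋈[h=d] σ[d<=3](σ[x='s'](T))) → 1
  ρ[v/x]((S ⋈[h=d] σ[d<=3](σ[x='s'](T)))) → 1
  σ[d<=4](ρ[v/x]((S ⋈[h=d] σ[d<=3](σ[x='s'](T))))) → 1

|E| = 1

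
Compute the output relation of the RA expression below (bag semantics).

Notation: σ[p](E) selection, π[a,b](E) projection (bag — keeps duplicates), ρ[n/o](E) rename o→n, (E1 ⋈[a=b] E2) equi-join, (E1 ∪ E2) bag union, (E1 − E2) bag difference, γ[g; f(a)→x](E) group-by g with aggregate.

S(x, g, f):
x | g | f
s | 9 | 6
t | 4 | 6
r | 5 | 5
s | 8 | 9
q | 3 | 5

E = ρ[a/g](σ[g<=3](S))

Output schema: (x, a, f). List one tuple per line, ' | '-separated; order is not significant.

Row counts bottom-up:
  S → 5
  σ[g<=3](S) → 1
  ρ[a/g](σ[g<=3](S)) → 1

== RESULT ==
x | a | f
q | 3 | 5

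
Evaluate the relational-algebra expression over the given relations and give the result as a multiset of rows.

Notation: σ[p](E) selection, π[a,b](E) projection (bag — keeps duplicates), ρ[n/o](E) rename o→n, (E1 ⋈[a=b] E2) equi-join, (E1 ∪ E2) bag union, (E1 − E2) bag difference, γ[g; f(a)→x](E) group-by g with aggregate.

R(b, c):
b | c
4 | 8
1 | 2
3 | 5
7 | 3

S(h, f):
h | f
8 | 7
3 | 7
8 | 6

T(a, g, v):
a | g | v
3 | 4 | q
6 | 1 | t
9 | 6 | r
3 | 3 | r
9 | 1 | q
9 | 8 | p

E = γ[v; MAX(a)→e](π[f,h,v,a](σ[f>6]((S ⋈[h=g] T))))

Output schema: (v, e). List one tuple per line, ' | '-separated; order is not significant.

Stepwise |·|:
  S → 3
  T → 6
  (S ⋈[h=g] T) → 3
  σ[f>6]((S ⋈[h=g] T)) → 2
  π[f,h,v,a](σ[f>6]((S ⋈[h=g] T))) → 2
  γ[v; MAX(a)→e](π[f,h,v,a](σ[f>6]((S ⋈[h=g] T)))) → 2

== RESULT ==
v | e
p | 9
r | 3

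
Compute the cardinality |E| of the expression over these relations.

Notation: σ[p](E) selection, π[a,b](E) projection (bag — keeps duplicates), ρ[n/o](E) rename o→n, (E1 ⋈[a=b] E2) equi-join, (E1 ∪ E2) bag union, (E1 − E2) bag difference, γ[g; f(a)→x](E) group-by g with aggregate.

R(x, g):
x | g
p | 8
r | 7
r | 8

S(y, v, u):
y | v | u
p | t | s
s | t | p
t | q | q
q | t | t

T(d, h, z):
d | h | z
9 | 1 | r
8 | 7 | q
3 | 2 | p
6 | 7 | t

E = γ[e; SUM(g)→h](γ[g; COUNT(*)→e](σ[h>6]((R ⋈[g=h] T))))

Stepwise |·|:
  R → 3
  T → 4
  (R ⋈[g=h] T) → 2
  σ[h>6]((R ⋈[g=h] T)) → 2
  γ[g; COUNT(*)→e](σ[h>6]((R ⋈[g=h] T))) → 1
  γ[e; SUM(g)→h](γ[g; COUNT(*)→e](σ[h>6]((R ⋈[g=h] T)))) → 1

|E| = 1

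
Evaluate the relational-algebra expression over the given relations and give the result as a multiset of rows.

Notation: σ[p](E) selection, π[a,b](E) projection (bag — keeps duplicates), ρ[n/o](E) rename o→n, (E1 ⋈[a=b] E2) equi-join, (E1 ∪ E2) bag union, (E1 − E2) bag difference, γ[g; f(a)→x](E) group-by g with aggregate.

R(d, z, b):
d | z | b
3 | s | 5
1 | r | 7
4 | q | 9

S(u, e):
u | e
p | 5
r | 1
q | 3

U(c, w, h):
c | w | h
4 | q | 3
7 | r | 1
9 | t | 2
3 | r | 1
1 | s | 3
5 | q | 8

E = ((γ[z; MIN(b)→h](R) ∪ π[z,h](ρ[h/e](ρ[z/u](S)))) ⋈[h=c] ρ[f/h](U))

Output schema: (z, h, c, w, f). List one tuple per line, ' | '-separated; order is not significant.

Subexpression sizes:
  R → 3
  γ[z; MIN(b)→h](R) → 3
  S → 3
  ρ[z/u](S) → 3
  ρ[h/e](ρ[z/u](S)) → 3
  π[z,h](ρ[h/e](ρ[z/u](S))) → 3
  (γ[z; MIN(b)→h](R) ∪ π[z,h](ρ[h/e](ρ[z/u](S)))) → 6
  U → 6
  ρ[f/h](U) → 6
  ((γ[z; MIN(b)→h](R) ∪ π[z,h](ρ[h/e](ρ[z/u](S)))) ⋈[h=c] ρ[f/h](U)) → 6

== RESULT ==
z | h | c | w | f
p | 5 | 5 | q | 8
q | 3 | 3 | r | 1
q | 9 | 9 | t | 2
r | 1 | 1 | s | 3
r | 7 | 7 | r | 1
s | 5 | 5 | q | 8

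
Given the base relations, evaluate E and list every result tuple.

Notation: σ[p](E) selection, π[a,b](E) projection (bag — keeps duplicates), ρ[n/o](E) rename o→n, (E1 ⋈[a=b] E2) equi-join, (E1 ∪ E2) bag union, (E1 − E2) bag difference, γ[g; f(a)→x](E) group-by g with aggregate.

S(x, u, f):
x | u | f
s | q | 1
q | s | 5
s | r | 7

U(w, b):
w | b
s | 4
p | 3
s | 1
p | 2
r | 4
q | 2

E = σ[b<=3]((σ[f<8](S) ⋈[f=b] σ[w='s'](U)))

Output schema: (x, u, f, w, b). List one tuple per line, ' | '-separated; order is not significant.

Subexpression sizes:
  S → 3
  σ[f<8](S) → 3
  U → 6
  σ[w='s'](U) → 2
  (σ[f<8](S) ⋈[f=b] σ[w='s'](U)) → 1
  σ[b<=3]((σ[f<8](S) ⋈[f=b] σ[w='s'](U))) → 1

== RESULT ==
x | u | f | w | b
s | q | 1 | s | 1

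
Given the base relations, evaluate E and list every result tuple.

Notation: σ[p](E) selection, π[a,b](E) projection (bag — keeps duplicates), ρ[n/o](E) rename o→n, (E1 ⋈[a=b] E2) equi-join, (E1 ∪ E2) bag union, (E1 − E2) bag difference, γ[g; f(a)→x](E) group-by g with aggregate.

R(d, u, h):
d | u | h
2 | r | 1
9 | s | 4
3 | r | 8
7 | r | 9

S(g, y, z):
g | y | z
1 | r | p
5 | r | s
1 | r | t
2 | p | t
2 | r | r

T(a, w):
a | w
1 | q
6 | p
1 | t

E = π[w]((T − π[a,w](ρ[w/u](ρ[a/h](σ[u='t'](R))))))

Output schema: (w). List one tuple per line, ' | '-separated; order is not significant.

Row counts bottom-up:
  T → 3
  R → 4
  σ[u='t'](R) → 0
  ρ[a/h](σ[u='t'](R)) → 0
  ρ[w/u](ρ[a/h](σ[u='t'](R))) → 0
  π[a,w](ρ[w/u](ρ[a/h](σ[u='t'](R)))) → 0
  (T − π[a,w](ρ[w/u](ρ[a/h](σ[u='t'](R))))) → 3
  π[w]((T − π[a,w](ρ[w/u](ρ[a/h](σ[u='t'](R)))))) → 3

== RESULT ==
w
p
q
t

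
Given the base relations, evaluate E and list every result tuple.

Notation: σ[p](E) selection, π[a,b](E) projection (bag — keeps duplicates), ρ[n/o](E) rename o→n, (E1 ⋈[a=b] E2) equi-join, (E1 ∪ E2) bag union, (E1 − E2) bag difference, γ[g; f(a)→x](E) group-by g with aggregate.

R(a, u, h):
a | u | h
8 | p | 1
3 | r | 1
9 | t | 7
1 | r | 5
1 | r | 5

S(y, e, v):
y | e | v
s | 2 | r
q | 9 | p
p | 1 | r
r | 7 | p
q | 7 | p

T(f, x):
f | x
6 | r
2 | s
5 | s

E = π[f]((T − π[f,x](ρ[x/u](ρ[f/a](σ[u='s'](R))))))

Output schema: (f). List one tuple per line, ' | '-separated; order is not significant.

Per-node cardinality:
  T → 3
  R → 5
  σ[u='s'](R) → 0
  ρ[f/a](σ[u='s'](R)) → 0
  ρ[x/u](ρ[f/a](σ[u='s'](R))) → 0
  π[f,x](ρ[x/u](ρ[f/a](σ[u='s'](R)))) → 0
  (T − π[f,x](ρ[x/u](ρ[f/a](σ[u='s'](R))))) → 3
  π[f]((T − π[f,x](ρ[x/u](ρ[f/a](σ[u='s'](R)))))) → 3

== RESULT ==
f
2
5
6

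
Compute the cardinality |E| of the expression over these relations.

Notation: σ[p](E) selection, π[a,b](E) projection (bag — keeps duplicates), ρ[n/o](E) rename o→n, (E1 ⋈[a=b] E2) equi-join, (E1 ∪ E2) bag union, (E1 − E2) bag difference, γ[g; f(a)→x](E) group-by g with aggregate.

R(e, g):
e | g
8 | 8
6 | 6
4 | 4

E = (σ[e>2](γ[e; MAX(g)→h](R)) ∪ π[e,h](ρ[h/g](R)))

Per-node cardinality:
  R → 3
  γ[e; MAX(g)→h](R) → 3
  σ[e>2](γ[e; MAX(g)→h](R)) → 3
  R → 3
  ρ[h/g](R) → 3
  π[e,h](ρ[h/g](R)) → 3
  (σ[e>2](γ[e; MAX(g)→h](R)) ∪ π[e,h](ρ[h/g](R))) → 6

|E| = 6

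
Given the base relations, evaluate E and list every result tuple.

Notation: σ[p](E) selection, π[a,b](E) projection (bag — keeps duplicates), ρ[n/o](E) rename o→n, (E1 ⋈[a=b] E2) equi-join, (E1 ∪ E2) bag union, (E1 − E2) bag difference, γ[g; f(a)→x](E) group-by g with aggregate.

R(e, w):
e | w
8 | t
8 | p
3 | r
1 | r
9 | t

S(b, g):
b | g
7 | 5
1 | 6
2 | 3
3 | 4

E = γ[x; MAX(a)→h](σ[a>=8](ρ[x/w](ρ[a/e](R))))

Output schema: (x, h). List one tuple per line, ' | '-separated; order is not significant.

Subexpression sizes:
  R → 5
  ρ[a/e](R) → 5
  ρ[x/w](ρ[a/e](R)) → 5
  σ[a>=8](ρ[x/w](ρ[a/e](R))) → 3
  γ[x; MAX(a)→h](σ[a>=8](ρ[x/w](ρ[a/e](R)))) → 2

== RESULT ==
x | h
p | 8
t | 9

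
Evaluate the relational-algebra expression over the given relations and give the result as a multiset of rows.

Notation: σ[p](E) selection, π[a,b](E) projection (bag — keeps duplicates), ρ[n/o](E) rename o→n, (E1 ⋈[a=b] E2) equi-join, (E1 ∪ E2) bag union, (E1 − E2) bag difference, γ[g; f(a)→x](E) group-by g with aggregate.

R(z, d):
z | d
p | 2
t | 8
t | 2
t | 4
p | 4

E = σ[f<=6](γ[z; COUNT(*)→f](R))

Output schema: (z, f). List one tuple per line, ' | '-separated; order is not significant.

Subexpression sizes:
  R → 5
  γ[z; COUNT(*)→f](R) → 2
  σ[f<=6](γ[z; COUNT(*)→f](R)) → 2

== RESULT ==
z | f
p | 2
t | 3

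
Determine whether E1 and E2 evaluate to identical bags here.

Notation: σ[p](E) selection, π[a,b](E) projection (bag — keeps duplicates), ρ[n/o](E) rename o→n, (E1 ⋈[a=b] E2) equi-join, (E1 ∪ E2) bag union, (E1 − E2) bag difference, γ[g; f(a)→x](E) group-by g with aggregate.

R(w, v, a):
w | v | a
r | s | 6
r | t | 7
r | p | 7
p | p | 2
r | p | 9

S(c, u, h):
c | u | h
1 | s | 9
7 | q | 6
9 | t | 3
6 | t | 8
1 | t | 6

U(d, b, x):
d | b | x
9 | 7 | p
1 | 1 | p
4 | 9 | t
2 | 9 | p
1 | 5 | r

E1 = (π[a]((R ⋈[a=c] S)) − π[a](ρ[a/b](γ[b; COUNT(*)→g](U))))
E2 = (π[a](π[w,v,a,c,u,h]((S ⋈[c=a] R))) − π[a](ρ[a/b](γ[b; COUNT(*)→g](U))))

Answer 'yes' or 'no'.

E1 subexpression sizes:
  R → 5
  S → 5
  (R ⋈[a=c] S) → 4
  π[a]((R ⋈[a=c] S)) → 4
  U → 5
  γ[b; COUNT(*)→g](U) → 4
  ρ[a/b](γ[b; COUNT(*)→g](U)) → 4
  π[a](ρ[a/b](γ[b; COUNT(*)→g](U))) → 4
  (π[a]((R ⋈[a=c] S)) − π[a](ρ[a/b](γ[b; COUNT(*)→g](U)))) → 2
E2 subexpression sizes:
  S → 5
  R → 5
  (S ⋈[c=a] R) → 4
  π[w,v,a,c,u,h]((S ⋈[c=a] R)) → 4
  π[a](π[w,v,a,c,u,h]((S ⋈[c=a] R))) → 4
  U → 5
  γ[b; COUNT(*)→g](U) → 4
  ρ[a/b](γ[b; COUNT(*)→g](U)) → 4
  π[a](ρ[a/b](γ[b; COUNT(*)→g](U))) → 4
  (π[a](π[w,v,a,c,u,h]((S ⋈[c=a] R))) − π[a](ρ[a/b](γ[b; COUNT(*)→g](U)))) → 2

E1 and E2 produce the same multiset:
a
6
7

yes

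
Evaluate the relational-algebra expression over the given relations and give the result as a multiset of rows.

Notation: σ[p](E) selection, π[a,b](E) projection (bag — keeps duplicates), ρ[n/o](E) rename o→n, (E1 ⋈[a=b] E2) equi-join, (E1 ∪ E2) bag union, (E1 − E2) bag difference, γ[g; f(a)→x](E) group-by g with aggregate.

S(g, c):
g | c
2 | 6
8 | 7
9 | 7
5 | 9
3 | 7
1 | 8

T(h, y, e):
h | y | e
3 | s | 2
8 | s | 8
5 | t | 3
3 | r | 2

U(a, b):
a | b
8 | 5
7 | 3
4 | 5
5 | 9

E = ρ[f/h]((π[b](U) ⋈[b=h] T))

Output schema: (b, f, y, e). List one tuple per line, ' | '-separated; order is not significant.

Stepwise |·|:
  U → 4
  π[b](U) → 4
  T → 4
  (π[b](U) ⋈[b=h] T) → 4
  ρ[f/h]((π[b](U) ⋈[b=h] T)) → 4

== RESULT ==
b | f | y | e
3 | 3 | r | 2
3 | 3 | s | 2
5 | 5 | t | 3
5 | 5 | t | 3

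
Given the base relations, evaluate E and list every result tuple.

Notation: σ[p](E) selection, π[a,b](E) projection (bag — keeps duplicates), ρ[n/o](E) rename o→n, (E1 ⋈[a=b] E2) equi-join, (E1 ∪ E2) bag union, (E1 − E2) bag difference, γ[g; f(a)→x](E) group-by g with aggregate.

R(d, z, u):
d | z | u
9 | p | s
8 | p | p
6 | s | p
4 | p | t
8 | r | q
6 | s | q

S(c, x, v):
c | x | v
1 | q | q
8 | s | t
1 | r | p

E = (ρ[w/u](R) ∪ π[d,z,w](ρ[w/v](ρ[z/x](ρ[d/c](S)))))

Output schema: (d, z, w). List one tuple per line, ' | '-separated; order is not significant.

Subexpression sizes:
  R → 6
  ρ[w/u](R) → 6
  S → 3
  ρ[d/c](S) → 3
  ρ[z/x](ρ[d/c](S)) → 3
  ρ[w/v](ρ[z/x](ρ[d/c](S))) → 3
  π[d,z,w](ρ[w/v](ρ[z/x](ρ[d/c](S)))) → 3
  (ρ[w/u](R) ∪ π[d,z,w](ρ[w/v](ρ[z/x](ρ[d/c](S))))) → 9

== RESULT ==
d | z | w
1 | q | q
1 | r | p
4 | p | t
6 | s | p
6 | s | q
8 | p | p
8 | r | q
8 | s | t
9 | p | s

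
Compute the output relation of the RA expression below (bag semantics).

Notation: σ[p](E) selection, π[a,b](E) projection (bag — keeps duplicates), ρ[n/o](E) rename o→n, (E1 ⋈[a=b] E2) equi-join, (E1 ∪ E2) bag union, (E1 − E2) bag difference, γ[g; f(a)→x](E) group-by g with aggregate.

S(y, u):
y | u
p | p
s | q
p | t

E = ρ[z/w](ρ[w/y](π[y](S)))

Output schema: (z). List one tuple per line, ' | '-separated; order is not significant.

Stepwise |·|:
  S → 3
  π[y](S) → 3
  ρ[w/y](π[y](S)) → 3
  ρ[z/w](ρ[w/y](π[y](S))) → 3

== RESULT ==
z
p
p
s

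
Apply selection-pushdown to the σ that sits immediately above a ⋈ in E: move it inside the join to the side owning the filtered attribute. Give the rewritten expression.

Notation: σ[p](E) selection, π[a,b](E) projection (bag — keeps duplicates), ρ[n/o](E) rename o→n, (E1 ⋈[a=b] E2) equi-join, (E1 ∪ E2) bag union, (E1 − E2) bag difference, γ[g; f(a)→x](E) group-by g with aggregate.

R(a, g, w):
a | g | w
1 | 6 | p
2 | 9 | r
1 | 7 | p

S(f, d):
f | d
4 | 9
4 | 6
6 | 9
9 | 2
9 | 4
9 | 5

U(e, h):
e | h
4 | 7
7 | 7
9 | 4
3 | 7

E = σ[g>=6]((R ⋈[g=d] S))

σ filters on g, owned by the left side.
E' = (σ[g>=6](R) ⋈[g=d] S)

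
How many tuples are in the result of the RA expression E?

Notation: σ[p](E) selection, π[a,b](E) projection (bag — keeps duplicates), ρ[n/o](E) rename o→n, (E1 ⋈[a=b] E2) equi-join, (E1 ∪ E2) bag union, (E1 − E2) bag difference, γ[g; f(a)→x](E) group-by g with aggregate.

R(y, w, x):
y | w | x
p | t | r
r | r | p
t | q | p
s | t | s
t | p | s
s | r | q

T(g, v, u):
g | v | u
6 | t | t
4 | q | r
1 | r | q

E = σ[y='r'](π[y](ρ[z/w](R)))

Row counts bottom-up:
  R → 6
  ρ[z/w](R) → 6
  π[y](ρ[z/w](R)) → 6
  σ[y='r'](π[y](ρ[z/w](R))) → 1

|E| = 1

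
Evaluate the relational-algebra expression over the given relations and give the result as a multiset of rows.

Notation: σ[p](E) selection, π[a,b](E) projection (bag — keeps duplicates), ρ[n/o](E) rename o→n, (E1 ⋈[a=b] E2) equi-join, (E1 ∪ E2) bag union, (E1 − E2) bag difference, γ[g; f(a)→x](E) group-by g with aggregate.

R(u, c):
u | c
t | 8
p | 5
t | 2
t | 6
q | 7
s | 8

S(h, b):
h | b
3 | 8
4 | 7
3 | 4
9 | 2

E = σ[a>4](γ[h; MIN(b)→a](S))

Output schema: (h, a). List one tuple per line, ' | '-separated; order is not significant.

Subexpression sizes:
  S → 4
  γ[h; MIN(b)→a](S) → 3
  σ[a>4](γ[h; MIN(b)→a](S)) → 1

== RESULT ==
h | a
4 | 7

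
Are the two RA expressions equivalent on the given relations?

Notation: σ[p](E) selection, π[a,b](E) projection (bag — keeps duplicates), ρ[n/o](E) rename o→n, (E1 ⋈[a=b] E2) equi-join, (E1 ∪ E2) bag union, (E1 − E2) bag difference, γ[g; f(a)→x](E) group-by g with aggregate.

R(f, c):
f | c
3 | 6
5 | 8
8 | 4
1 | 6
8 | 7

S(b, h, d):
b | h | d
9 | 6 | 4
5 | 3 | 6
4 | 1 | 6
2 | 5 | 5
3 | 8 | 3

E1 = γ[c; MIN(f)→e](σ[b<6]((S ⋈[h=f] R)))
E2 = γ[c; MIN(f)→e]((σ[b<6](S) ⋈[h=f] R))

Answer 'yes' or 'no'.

E1 per-node cardinality:
  S → 5
  R → 5
  (S ⋈[h=f] R) → 5
  σ[b<6]((S ⋈[h=f] R)) → 5
  γ[c; MIN(f)→e](σ[b<6]((S ⋈[h=f] R))) → 4
E2 per-node cardinality:
  S → 5
  σ[b<6](S) → 4
  R → 5
  (σ[b<6](S) ⋈[h=f] R) → 5
  γ[c; MIN(f)→e]((σ[b<6](S) ⋈[h=f] R)) → 4

E1 and E2 produce the same multiset:
c | e
4 | 8
6 | 1
7 | 8
8 | 5

yes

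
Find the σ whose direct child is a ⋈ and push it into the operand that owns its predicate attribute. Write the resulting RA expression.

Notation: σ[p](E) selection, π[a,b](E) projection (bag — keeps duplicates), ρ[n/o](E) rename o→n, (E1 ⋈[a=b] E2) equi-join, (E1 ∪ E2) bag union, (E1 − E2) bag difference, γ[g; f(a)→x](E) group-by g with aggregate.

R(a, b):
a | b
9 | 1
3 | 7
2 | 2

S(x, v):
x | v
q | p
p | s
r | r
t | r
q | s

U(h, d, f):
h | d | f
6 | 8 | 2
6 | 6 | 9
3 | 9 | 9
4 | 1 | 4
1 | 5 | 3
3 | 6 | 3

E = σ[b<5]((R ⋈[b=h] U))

σ filters on b, owned by the left side.
E' = (σ[b<5](R) ⋈[b=h] U)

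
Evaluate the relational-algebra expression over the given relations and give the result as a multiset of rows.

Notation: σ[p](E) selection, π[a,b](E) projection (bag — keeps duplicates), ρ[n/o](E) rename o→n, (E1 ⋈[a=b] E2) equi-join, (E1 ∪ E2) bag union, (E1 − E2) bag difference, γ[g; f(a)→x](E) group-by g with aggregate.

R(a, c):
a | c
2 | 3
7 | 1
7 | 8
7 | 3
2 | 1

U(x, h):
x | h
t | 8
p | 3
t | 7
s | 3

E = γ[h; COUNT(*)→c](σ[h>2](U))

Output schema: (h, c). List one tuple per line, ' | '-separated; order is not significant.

Row counts bottom-up:
  U → 4
  σ[h>2](U) → 4
  γ[h; COUNT(*)→c](σ[h>2](U)) → 3

== RESULT ==
h | c
3 | 2
7 | 1
8 | 1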